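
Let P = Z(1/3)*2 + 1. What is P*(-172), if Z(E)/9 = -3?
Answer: 9116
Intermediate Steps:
Z(E) = -27 (Z(E) = 9*(-3) = -27)
P = -53 (P = -27*2 + 1 = -54 + 1 = -53)
P*(-172) = -53*(-172) = 9116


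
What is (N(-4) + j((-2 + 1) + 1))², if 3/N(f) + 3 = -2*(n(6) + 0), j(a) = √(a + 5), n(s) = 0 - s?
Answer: 46/9 + 2*√5/3 ≈ 6.6018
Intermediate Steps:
n(s) = -s
j(a) = √(5 + a)
N(f) = ⅓ (N(f) = 3/(-3 - 2*(-1*6 + 0)) = 3/(-3 - 2*(-6 + 0)) = 3/(-3 - 2*(-6)) = 3/(-3 + 12) = 3/9 = 3*(⅑) = ⅓)
(N(-4) + j((-2 + 1) + 1))² = (⅓ + √(5 + ((-2 + 1) + 1)))² = (⅓ + √(5 + (-1 + 1)))² = (⅓ + √(5 + 0))² = (⅓ + √5)²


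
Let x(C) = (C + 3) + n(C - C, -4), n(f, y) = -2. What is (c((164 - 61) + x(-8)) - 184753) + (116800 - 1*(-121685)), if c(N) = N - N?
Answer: 53732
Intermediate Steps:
x(C) = 1 + C (x(C) = (C + 3) - 2 = (3 + C) - 2 = 1 + C)
c(N) = 0
(c((164 - 61) + x(-8)) - 184753) + (116800 - 1*(-121685)) = (0 - 184753) + (116800 - 1*(-121685)) = -184753 + (116800 + 121685) = -184753 + 238485 = 53732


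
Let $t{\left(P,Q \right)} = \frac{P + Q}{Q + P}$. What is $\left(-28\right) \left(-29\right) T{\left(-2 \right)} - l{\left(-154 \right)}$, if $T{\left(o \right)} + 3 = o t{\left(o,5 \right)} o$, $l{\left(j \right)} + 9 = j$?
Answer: $975$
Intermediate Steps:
$t{\left(P,Q \right)} = 1$ ($t{\left(P,Q \right)} = \frac{P + Q}{P + Q} = 1$)
$l{\left(j \right)} = -9 + j$
$T{\left(o \right)} = -3 + o^{2}$ ($T{\left(o \right)} = -3 + o 1 o = -3 + o o = -3 + o^{2}$)
$\left(-28\right) \left(-29\right) T{\left(-2 \right)} - l{\left(-154 \right)} = \left(-28\right) \left(-29\right) \left(-3 + \left(-2\right)^{2}\right) - \left(-9 - 154\right) = 812 \left(-3 + 4\right) - -163 = 812 \cdot 1 + 163 = 812 + 163 = 975$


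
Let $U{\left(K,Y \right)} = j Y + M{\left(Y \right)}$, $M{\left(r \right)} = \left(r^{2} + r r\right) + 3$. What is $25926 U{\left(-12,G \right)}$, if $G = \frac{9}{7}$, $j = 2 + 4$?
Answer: $\frac{17811162}{49} \approx 3.6349 \cdot 10^{5}$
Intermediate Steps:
$M{\left(r \right)} = 3 + 2 r^{2}$ ($M{\left(r \right)} = \left(r^{2} + r^{2}\right) + 3 = 2 r^{2} + 3 = 3 + 2 r^{2}$)
$j = 6$
$G = \frac{9}{7}$ ($G = 9 \cdot \frac{1}{7} = \frac{9}{7} \approx 1.2857$)
$U{\left(K,Y \right)} = 3 + 2 Y^{2} + 6 Y$ ($U{\left(K,Y \right)} = 6 Y + \left(3 + 2 Y^{2}\right) = 3 + 2 Y^{2} + 6 Y$)
$25926 U{\left(-12,G \right)} = 25926 \left(3 + 2 \left(\frac{9}{7}\right)^{2} + 6 \cdot \frac{9}{7}\right) = 25926 \left(3 + 2 \cdot \frac{81}{49} + \frac{54}{7}\right) = 25926 \left(3 + \frac{162}{49} + \frac{54}{7}\right) = 25926 \cdot \frac{687}{49} = \frac{17811162}{49}$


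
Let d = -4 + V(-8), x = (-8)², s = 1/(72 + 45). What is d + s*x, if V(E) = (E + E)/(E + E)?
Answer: -287/117 ≈ -2.4530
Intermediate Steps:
s = 1/117 ≈ 0.0085470
V(E) = 1 (V(E) = (2*E)/((2*E)) = (2*E)*(1/(2*E)) = 1)
x = 64
d = -3 (d = -4 + 1 = -3)
d + s*x = -3 + (1/117)*64 = -3 + 64/117 = -287/117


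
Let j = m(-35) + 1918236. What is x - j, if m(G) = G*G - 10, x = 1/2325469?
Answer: -4463623797518/2325469 ≈ -1.9195e+6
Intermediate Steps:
x = 1/2325469 ≈ 4.3002e-7
m(G) = -10 + G² (m(G) = G² - 10 = -10 + G²)
j = 1919451 (j = (-10 + (-35)²) + 1918236 = (-10 + 1225) + 1918236 = 1215 + 1918236 = 1919451)
x - j = 1/2325469 - 1*1919451 = 1/2325469 - 1919451 = -4463623797518/2325469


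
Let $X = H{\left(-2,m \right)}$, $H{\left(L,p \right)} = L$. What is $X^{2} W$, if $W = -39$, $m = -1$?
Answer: $-156$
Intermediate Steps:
$X = -2$
$X^{2} W = \left(-2\right)^{2} \left(-39\right) = 4 \left(-39\right) = -156$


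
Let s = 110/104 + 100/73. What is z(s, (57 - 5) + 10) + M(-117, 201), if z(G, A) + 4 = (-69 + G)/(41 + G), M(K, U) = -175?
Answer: -29761038/164851 ≈ -180.53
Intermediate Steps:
s = 9215/3796 (s = 110*(1/104) + 100*(1/73) = 55/52 + 100/73 = 9215/3796 ≈ 2.4276)
z(G, A) = -4 + (-69 + G)/(41 + G)
z(s, (57 - 5) + 10) + M(-117, 201) = (-233 - 3*9215/3796)/(41 + 9215/3796) - 175 = (-233 - 27645/3796)/(164851/3796) - 175 = (3796/164851)*(-912113/3796) - 175 = -912113/164851 - 175 = -29761038/164851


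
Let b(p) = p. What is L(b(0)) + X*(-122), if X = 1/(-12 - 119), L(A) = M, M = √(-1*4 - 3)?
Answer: 122/131 + I*√7 ≈ 0.9313 + 2.6458*I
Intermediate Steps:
M = I*√7 (M = √(-4 - 3) = √(-7) = I*√7 ≈ 2.6458*I)
L(A) = I*√7
X = -1/131 (X = 1/(-131) = -1/131 ≈ -0.0076336)
L(b(0)) + X*(-122) = I*√7 - 1/131*(-122) = I*√7 + 122/131 = 122/131 + I*√7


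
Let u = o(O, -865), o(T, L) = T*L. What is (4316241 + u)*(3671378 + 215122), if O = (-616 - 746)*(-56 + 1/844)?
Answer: -50562442719947250/211 ≈ -2.3963e+14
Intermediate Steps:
O = 32186103/422 (O = -1362*(-56 + 1/844) = -1362*(-47263/844) = 32186103/422 ≈ 76270.)
o(T, L) = L*T
u = -27840979095/422 (u = -865*32186103/422 = -27840979095/422 ≈ -6.5974e+7)
(4316241 + u)*(3671378 + 215122) = (4316241 - 27840979095/422)*(3671378 + 215122) = -26019525393/422*3886500 = -50562442719947250/211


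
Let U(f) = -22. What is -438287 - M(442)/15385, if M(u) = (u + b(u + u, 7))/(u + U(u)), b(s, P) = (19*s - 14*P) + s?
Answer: -236006593827/538475 ≈ -4.3829e+5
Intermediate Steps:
b(s, P) = -14*P + 20*s (b(s, P) = (-14*P + 19*s) + s = -14*P + 20*s)
M(u) = (-98 + 41*u)/(-22 + u) (M(u) = (u + (-14*7 + 20*(u + u)))/(u - 22) = (u + (-98 + 20*(2*u)))/(-22 + u) = (u + (-98 + 40*u))/(-22 + u) = (-98 + 41*u)/(-22 + u))
-438287 - M(442)/15385 = -438287 - (-98 + 41*442)/(-22 + 442)/15385 = -438287 - (-98 + 18122)/420/15385 = -438287 - (1/420)*18024/15385 = -438287 - 1502/(35*15385) = -438287 - 1*1502/538475 = -438287 - 1502/538475 = -236006593827/538475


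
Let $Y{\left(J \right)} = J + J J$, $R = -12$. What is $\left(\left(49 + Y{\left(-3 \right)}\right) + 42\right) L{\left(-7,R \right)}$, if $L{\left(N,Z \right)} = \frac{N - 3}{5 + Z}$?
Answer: $\frac{970}{7} \approx 138.57$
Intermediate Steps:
$L{\left(N,Z \right)} = \frac{-3 + N}{5 + Z}$
$Y{\left(J \right)} = J + J^{2}$
$\left(\left(49 + Y{\left(-3 \right)}\right) + 42\right) L{\left(-7,R \right)} = \left(\left(49 - 3 \left(1 - 3\right)\right) + 42\right) \frac{-3 - 7}{5 - 12} = \left(\left(49 - -6\right) + 42\right) \frac{1}{-7} \left(-10\right) = \left(\left(49 + 6\right) + 42\right) \left(\left(- \frac{1}{7}\right) \left(-10\right)\right) = \left(55 + 42\right) \frac{10}{7} = 97 \cdot \frac{10}{7} = \frac{970}{7}$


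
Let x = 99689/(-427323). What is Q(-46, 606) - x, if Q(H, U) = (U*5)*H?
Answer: -59560180051/427323 ≈ -1.3938e+5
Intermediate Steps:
Q(H, U) = 5*H*U (Q(H, U) = (5*U)*H = 5*H*U)
x = -99689/427323 (x = 99689*(-1/427323) = -99689/427323 ≈ -0.23329)
Q(-46, 606) - x = 5*(-46)*606 - 1*(-99689/427323) = -139380 + 99689/427323 = -59560180051/427323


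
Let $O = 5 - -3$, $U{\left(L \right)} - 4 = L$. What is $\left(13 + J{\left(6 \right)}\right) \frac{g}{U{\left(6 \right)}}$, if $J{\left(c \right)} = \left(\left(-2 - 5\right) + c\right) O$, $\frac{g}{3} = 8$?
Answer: $12$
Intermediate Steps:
$U{\left(L \right)} = 4 + L$
$g = 24$ ($g = 3 \cdot 8 = 24$)
$O = 8$ ($O = 5 + 3 = 8$)
$J{\left(c \right)} = -56 + 8 c$ ($J{\left(c \right)} = \left(\left(-2 - 5\right) + c\right) 8 = \left(-7 + c\right) 8 = -56 + 8 c$)
$\left(13 + J{\left(6 \right)}\right) \frac{g}{U{\left(6 \right)}} = \left(13 + \left(-56 + 8 \cdot 6\right)\right) \frac{24}{4 + 6} = \left(13 + \left(-56 + 48\right)\right) \frac{24}{10} = \left(13 - 8\right) 24 \cdot \frac{1}{10} = 5 \cdot \frac{12}{5} = 12$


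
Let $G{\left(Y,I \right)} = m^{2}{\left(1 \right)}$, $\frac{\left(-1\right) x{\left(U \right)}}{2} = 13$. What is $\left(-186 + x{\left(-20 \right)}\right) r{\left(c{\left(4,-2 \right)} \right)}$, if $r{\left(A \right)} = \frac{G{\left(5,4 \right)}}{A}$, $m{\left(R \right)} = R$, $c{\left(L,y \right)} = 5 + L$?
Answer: $- \frac{212}{9} \approx -23.556$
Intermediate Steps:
$x{\left(U \right)} = -26$ ($x{\left(U \right)} = \left(-2\right) 13 = -26$)
$G{\left(Y,I \right)} = 1$ ($G{\left(Y,I \right)} = 1^{2} = 1$)
$r{\left(A \right)} = \frac{1}{A}$ ($r{\left(A \right)} = 1 \frac{1}{A} = \frac{1}{A}$)
$\left(-186 + x{\left(-20 \right)}\right) r{\left(c{\left(4,-2 \right)} \right)} = \frac{-186 - 26}{5 + 4} = - \frac{212}{9}$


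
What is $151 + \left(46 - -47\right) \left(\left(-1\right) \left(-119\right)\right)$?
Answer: $11218$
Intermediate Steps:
$151 + \left(46 - -47\right) \left(\left(-1\right) \left(-119\right)\right) = 151 + \left(46 + 47\right) 119 = 151 + 93 \cdot 119 = 151 + 11067 = 11218$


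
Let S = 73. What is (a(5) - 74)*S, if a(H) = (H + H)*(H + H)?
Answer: 1898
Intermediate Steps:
a(H) = 4*H**2 (a(H) = (2*H)*(2*H) = 4*H**2)
(a(5) - 74)*S = (4*5**2 - 74)*73 = (4*25 - 74)*73 = (100 - 74)*73 = 26*73 = 1898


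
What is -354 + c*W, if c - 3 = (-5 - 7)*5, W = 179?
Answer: -10557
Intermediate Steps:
c = -57 (c = 3 + (-5 - 7)*5 = 3 - 12*5 = 3 - 60 = -57)
-354 + c*W = -354 - 57*179 = -354 - 10203 = -10557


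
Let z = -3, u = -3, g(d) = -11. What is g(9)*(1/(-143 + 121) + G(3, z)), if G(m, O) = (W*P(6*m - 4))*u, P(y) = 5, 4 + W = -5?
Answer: -2969/2 ≈ -1484.5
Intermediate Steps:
W = -9 (W = -4 - 5 = -9)
G(m, O) = 135 (G(m, O) = -9*5*(-3) = -45*(-3) = 135)
g(9)*(1/(-143 + 121) + G(3, z)) = -11*(1/(-143 + 121) + 135) = -11*(1/(-22) + 135) = -11*(-1/22 + 135) = -11*2969/22 = -2969/2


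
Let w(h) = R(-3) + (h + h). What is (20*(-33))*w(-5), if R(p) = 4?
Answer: 3960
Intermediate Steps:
w(h) = 4 + 2*h (w(h) = 4 + (h + h) = 4 + 2*h)
(20*(-33))*w(-5) = (20*(-33))*(4 + 2*(-5)) = -660*(4 - 10) = -660*(-6) = 3960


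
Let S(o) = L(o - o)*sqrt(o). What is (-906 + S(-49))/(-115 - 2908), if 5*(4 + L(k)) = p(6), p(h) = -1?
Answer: 906/3023 + 147*I/15115 ≈ 0.2997 + 0.0097254*I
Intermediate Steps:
L(k) = -21/5 (L(k) = -4 + (1/5)*(-1) = -4 - 1/5 = -21/5)
S(o) = -21*sqrt(o)/5
(-906 + S(-49))/(-115 - 2908) = (-906 - 147*I/5)/(-115 - 2908) = (-906 - 147*I/5)/(-3023) = (-906 - 147*I/5)*(-1/3023) = 906/3023 + 147*I/15115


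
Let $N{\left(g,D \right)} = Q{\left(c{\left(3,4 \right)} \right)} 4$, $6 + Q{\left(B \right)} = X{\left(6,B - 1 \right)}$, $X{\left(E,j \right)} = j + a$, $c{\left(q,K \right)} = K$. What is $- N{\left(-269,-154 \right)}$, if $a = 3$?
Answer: $0$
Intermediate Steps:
$X{\left(E,j \right)} = 3 + j$ ($X{\left(E,j \right)} = j + 3 = 3 + j$)
$Q{\left(B \right)} = -4 + B$ ($Q{\left(B \right)} = -6 + \left(3 + \left(B - 1\right)\right) = -6 + \left(3 + \left(-1 + B\right)\right) = -6 + \left(2 + B\right) = -4 + B$)
$N{\left(g,D \right)} = 0$ ($N{\left(g,D \right)} = \left(-4 + 4\right) 4 = 0 \cdot 4 = 0$)
$- N{\left(-269,-154 \right)} = \left(-1\right) 0 = 0$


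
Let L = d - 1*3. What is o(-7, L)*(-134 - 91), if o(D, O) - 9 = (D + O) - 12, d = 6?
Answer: 1575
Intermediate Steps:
L = 3 (L = 6 - 1*3 = 6 - 3 = 3)
o(D, O) = -3 + D + O (o(D, O) = 9 + ((D + O) - 12) = 9 + (-12 + D + O) = -3 + D + O)
o(-7, L)*(-134 - 91) = (-3 - 7 + 3)*(-134 - 91) = -7*(-225) = 1575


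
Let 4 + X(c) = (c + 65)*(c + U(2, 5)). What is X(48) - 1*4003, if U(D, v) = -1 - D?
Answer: 1078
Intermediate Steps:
X(c) = -4 + (-3 + c)*(65 + c) (X(c) = -4 + (c + 65)*(c + (-1 - 1*2)) = -4 + (65 + c)*(c + (-1 - 2)) = -4 + (65 + c)*(c - 3) = -4 + (65 + c)*(-3 + c) = -4 + (-3 + c)*(65 + c))
X(48) - 1*4003 = (-199 + 48² + 62*48) - 1*4003 = (-199 + 2304 + 2976) - 4003 = 5081 - 4003 = 1078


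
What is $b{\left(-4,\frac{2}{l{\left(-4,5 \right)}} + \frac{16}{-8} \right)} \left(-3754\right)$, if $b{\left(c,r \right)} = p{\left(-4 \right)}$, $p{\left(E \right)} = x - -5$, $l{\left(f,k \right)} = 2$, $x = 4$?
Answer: $-33786$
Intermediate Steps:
$p{\left(E \right)} = 9$ ($p{\left(E \right)} = 4 - -5 = 4 + 5 = 9$)
$b{\left(c,r \right)} = 9$
$b{\left(-4,\frac{2}{l{\left(-4,5 \right)}} + \frac{16}{-8} \right)} \left(-3754\right) = 9 \left(-3754\right) = -33786$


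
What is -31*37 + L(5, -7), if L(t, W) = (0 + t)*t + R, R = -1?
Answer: -1123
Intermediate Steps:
L(t, W) = -1 + t² (L(t, W) = (0 + t)*t - 1 = t*t - 1 = t² - 1 = -1 + t²)
-31*37 + L(5, -7) = -31*37 + (-1 + 5²) = -1147 + (-1 + 25) = -1147 + 24 = -1123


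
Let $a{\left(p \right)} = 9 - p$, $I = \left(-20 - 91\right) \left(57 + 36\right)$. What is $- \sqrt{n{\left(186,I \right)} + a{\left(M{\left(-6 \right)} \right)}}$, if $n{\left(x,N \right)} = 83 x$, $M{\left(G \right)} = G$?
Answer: $- 3 \sqrt{1717} \approx -124.31$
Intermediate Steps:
$I = -10323$ ($I = \left(-111\right) 93 = -10323$)
$- \sqrt{n{\left(186,I \right)} + a{\left(M{\left(-6 \right)} \right)}} = - \sqrt{83 \cdot 186 + \left(9 - -6\right)} = - \sqrt{15438 + \left(9 + 6\right)} = - \sqrt{15438 + 15} = - \sqrt{15453} = - 3 \sqrt{1717}$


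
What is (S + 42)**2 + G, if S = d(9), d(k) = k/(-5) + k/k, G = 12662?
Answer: 358986/25 ≈ 14359.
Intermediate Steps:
d(k) = 1 - k/5 (d(k) = k*(-1/5) + 1 = -k/5 + 1 = 1 - k/5)
S = -4/5 (S = 1 - 1/5*9 = 1 - 9/5 = -4/5 ≈ -0.80000)
(S + 42)**2 + G = (-4/5 + 42)**2 + 12662 = (206/5)**2 + 12662 = 42436/25 + 12662 = 358986/25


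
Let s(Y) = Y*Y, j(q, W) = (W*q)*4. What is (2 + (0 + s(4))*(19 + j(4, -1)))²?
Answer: 2500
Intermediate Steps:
j(q, W) = 4*W*q
s(Y) = Y²
(2 + (0 + s(4))*(19 + j(4, -1)))² = (2 + (0 + 4²)*(19 + 4*(-1)*4))² = (2 + (0 + 16)*(19 - 16))² = (2 + 16*3)² = (2 + 48)² = 50² = 2500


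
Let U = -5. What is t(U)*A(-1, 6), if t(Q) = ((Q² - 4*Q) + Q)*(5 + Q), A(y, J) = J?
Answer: 0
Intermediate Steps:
t(Q) = (5 + Q)*(Q² - 3*Q) (t(Q) = (Q² - 3*Q)*(5 + Q) = (5 + Q)*(Q² - 3*Q))
t(U)*A(-1, 6) = -5*(-15 + (-5)² + 2*(-5))*6 = -5*(-15 + 25 - 10)*6 = -5*0*6 = 0*6 = 0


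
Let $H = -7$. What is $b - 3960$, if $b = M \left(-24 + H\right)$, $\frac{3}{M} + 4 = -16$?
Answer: $- \frac{79107}{20} \approx -3955.4$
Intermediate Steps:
$M = - \frac{3}{20}$ ($M = \frac{3}{-4 - 16} = \frac{3}{-20} = 3 \left(- \frac{1}{20}\right) = - \frac{3}{20} \approx -0.15$)
$b = \frac{93}{20}$ ($b = - \frac{3 \left(-24 - 7\right)}{20} = \left(- \frac{3}{20}\right) \left(-31\right) = \frac{93}{20} \approx 4.65$)
$b - 3960 = \frac{93}{20} - 3960 = - \frac{79107}{20}$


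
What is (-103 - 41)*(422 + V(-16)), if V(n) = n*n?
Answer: -97632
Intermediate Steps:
V(n) = n²
(-103 - 41)*(422 + V(-16)) = (-103 - 41)*(422 + (-16)²) = -144*(422 + 256) = -144*678 = -97632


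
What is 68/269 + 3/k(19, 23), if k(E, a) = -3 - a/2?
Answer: 358/7801 ≈ 0.045892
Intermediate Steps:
k(E, a) = -3 - a/2
68/269 + 3/k(19, 23) = 68/269 + 3/(-3 - ½*23) = 68*(1/269) + 3/(-3 - 23/2) = 68/269 + 3/(-29/2) = 68/269 + 3*(-2/29) = 68/269 - 6/29 = 358/7801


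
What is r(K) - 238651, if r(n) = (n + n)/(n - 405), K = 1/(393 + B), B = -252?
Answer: -6813963353/28552 ≈ -2.3865e+5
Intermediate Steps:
K = 1/141 (K = 1/(393 - 252) = 1/141 ≈ 0.0070922)
r(n) = 2*n/(-405 + n) (r(n) = (2*n)/(-405 + n) = 2*n/(-405 + n))
r(K) - 238651 = 2*(1/141)/(-405 + 1/141) - 238651 = 2*(1/141)/(-57104/141) - 238651 = 2*(1/141)*(-141/57104) - 238651 = -1/28552 - 238651 = -6813963353/28552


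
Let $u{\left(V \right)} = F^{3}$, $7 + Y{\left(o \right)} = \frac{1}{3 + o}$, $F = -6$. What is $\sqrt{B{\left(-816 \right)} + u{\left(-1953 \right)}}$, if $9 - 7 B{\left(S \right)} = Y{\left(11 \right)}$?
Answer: $\frac{i \sqrt{41890}}{14} \approx 14.619 i$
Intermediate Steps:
$Y{\left(o \right)} = -7 + \frac{1}{3 + o}$
$u{\left(V \right)} = -216$ ($u{\left(V \right)} = \left(-6\right)^{3} = -216$)
$B{\left(S \right)} = \frac{223}{98}$ ($B{\left(S \right)} = \frac{9}{7} - \frac{\frac{1}{3 + 11} \left(-20 - 77\right)}{7} = \frac{9}{7} - \frac{\frac{1}{14} \left(-20 - 77\right)}{7} = \frac{9}{7} - \frac{\frac{1}{14} \left(-97\right)}{7} = \frac{9}{7} - - \frac{97}{98} = \frac{9}{7} + \frac{97}{98} = \frac{223}{98}$)
$\sqrt{B{\left(-816 \right)} + u{\left(-1953 \right)}} = \sqrt{\frac{223}{98} - 216} = \sqrt{- \frac{20945}{98}} = \frac{i \sqrt{41890}}{14}$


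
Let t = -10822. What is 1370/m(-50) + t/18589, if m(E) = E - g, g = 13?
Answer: -26148716/1171107 ≈ -22.328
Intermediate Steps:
m(E) = -13 + E (m(E) = E - 1*13 = E - 13 = -13 + E)
1370/m(-50) + t/18589 = 1370/(-13 - 50) - 10822/18589 = 1370/(-63) - 10822*1/18589 = 1370*(-1/63) - 10822/18589 = -1370/63 - 10822/18589 = -26148716/1171107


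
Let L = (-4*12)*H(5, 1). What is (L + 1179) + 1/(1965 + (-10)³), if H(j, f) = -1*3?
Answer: 1276696/965 ≈ 1323.0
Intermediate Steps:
H(j, f) = -3
L = 144 (L = -4*12*(-3) = -48*(-3) = 144)
(L + 1179) + 1/(1965 + (-10)³) = (144 + 1179) + 1/(1965 + (-10)³) = 1323 + 1/(1965 - 1000) = 1323 + 1/965 = 1276696/965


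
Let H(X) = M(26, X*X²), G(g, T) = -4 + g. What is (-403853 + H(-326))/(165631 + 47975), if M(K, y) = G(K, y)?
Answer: -403831/213606 ≈ -1.8905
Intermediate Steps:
M(K, y) = -4 + K
H(X) = 22 (H(X) = -4 + 26 = 22)
(-403853 + H(-326))/(165631 + 47975) = (-403853 + 22)/(165631 + 47975) = -403831/213606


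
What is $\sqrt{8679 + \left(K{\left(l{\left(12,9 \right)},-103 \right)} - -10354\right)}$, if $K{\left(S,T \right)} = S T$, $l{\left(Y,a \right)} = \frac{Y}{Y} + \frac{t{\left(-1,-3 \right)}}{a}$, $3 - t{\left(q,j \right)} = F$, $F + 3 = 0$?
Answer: $\frac{2 \sqrt{42438}}{3} \approx 137.34$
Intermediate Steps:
$F = -3$ ($F = -3 + 0 = -3$)
$t{\left(q,j \right)} = 6$ ($t{\left(q,j \right)} = 3 - -3 = 3 + 3 = 6$)
$l{\left(Y,a \right)} = 1 + \frac{6}{a}$ ($l{\left(Y,a \right)} = \frac{Y}{Y} + \frac{6}{a} = 1 + \frac{6}{a}$)
$\sqrt{8679 + \left(K{\left(l{\left(12,9 \right)},-103 \right)} - -10354\right)} = \sqrt{8679 + \left(\frac{6 + 9}{9} \left(-103\right) - -10354\right)} = \sqrt{8679 + \left(\frac{1}{9} \cdot 15 \left(-103\right) + 10354\right)} = \sqrt{8679 + \left(\frac{5}{3} \left(-103\right) + 10354\right)} = \sqrt{8679 + \left(- \frac{515}{3} + 10354\right)} = \sqrt{8679 + \frac{30547}{3}} = \sqrt{\frac{56584}{3}} = \frac{2 \sqrt{42438}}{3}$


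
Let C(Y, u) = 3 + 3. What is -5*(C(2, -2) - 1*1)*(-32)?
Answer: 800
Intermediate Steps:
C(Y, u) = 6
-5*(C(2, -2) - 1*1)*(-32) = -5*(6 - 1*1)*(-32) = -5*(6 - 1)*(-32) = -5*5*(-32) = -25*(-32) = 800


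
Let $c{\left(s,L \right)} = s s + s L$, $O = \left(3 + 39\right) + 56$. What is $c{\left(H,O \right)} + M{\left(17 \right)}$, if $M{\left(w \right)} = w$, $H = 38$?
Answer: $5185$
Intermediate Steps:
$O = 98$ ($O = 42 + 56 = 98$)
$c{\left(s,L \right)} = s^{2} + L s$
$c{\left(H,O \right)} + M{\left(17 \right)} = 38 \left(98 + 38\right) + 17 = 38 \cdot 136 + 17 = 5168 + 17 = 5185$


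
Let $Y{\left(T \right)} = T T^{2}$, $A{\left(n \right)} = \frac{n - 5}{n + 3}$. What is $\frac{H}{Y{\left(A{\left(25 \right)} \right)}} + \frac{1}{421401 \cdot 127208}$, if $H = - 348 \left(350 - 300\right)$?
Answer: $- \frac{12797152522185019}{268027892040} \approx -47746.0$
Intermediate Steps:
$A{\left(n \right)} = \frac{-5 + n}{3 + n}$
$Y{\left(T \right)} = T^{3}$
$H = -17400$ ($H = \left(-348\right) 50 = -17400$)
$\frac{H}{Y{\left(A{\left(25 \right)} \right)}} + \frac{1}{421401 \cdot 127208} = - \frac{17400}{\left(\frac{-5 + 25}{3 + 25}\right)^{3}} + \frac{1}{421401 \cdot 127208} = - \frac{17400}{\left(\frac{1}{28} \cdot 20\right)^{3}} + \frac{1}{421401} \cdot \frac{1}{127208} = - \frac{17400}{\left(\frac{1}{28} \cdot 20\right)^{3}} + \frac{1}{53605578408} = - \frac{17400}{\left(\frac{5}{7}\right)^{3}} + \frac{1}{53605578408} = - \frac{17400}{\frac{125}{343}} + \frac{1}{53605578408} = \left(-17400\right) \frac{343}{125} + \frac{1}{53605578408} = - \frac{238728}{5} + \frac{1}{53605578408} = - \frac{12797152522185019}{268027892040}$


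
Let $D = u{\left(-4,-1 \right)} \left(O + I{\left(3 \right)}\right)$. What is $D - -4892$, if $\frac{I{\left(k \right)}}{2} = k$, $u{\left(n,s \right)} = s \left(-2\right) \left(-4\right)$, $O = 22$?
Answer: $4668$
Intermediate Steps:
$u{\left(n,s \right)} = 8 s$ ($u{\left(n,s \right)} = - 2 s \left(-4\right) = 8 s$)
$I{\left(k \right)} = 2 k$
$D = -224$ ($D = 8 \left(-1\right) \left(22 + 2 \cdot 3\right) = - 8 \left(22 + 6\right) = \left(-8\right) 28 = -224$)
$D - -4892 = -224 - -4892 = -224 + 4892 = 4668$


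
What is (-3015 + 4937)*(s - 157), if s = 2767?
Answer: 5016420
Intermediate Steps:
(-3015 + 4937)*(s - 157) = (-3015 + 4937)*(2767 - 157) = 1922*2610 = 5016420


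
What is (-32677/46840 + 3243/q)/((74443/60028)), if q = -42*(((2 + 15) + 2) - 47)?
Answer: 35477163287/21357324485 ≈ 1.6611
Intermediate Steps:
q = 1176 (q = -42*((17 + 2) - 47) = -42*(19 - 47) = -42*(-28) = 1176)
(-32677/46840 + 3243/q)/((74443/60028)) = (-32677/46840 + 3243/1176)/((74443/60028)) = (-32677*1/46840 + 3243*(1/1176))/((74443*(1/60028))) = (-32677/46840 + 1081/392)/(74443/60028) = (2364041/1147580)*(60028/74443) = 35477163287/21357324485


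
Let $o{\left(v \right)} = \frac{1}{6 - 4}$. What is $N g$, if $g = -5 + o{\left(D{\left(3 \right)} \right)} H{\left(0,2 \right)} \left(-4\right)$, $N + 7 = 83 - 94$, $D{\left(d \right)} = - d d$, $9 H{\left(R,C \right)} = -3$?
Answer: $78$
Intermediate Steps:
$H{\left(R,C \right)} = - \frac{1}{3}$ ($H{\left(R,C \right)} = \frac{1}{9} \left(-3\right) = - \frac{1}{3}$)
$D{\left(d \right)} = - d^{2}$
$o{\left(v \right)} = \frac{1}{2}$
$N = -18$ ($N = -7 + \left(83 - 94\right) = -7 - 11 = -18$)
$g = - \frac{13}{3}$ ($g = -5 + \frac{1}{2} \left(- \frac{1}{3}\right) \left(-4\right) = -5 - - \frac{2}{3} = -5 + \frac{2}{3} = - \frac{13}{3} \approx -4.3333$)
$N g = \left(-18\right) \left(- \frac{13}{3}\right) = 78$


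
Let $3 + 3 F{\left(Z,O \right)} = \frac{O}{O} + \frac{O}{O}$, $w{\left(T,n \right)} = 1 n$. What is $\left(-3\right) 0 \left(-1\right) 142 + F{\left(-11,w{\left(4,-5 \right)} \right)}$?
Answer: $- \frac{1}{3} \approx -0.33333$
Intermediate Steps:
$w{\left(T,n \right)} = n$
$F{\left(Z,O \right)} = - \frac{1}{3}$ ($F{\left(Z,O \right)} = -1 + \frac{\frac{O}{O} + \frac{O}{O}}{3} = -1 + \frac{1 + 1}{3} = -1 + \frac{1}{3} \cdot 2 = -1 + \frac{2}{3} = - \frac{1}{3}$)
$\left(-3\right) 0 \left(-1\right) 142 + F{\left(-11,w{\left(4,-5 \right)} \right)} = \left(-3\right) 0 \left(-1\right) 142 - \frac{1}{3} = 0 \left(-1\right) 142 - \frac{1}{3} = 0 \cdot 142 - \frac{1}{3} = 0 - \frac{1}{3} = - \frac{1}{3}$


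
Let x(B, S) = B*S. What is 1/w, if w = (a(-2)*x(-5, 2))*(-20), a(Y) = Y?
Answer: -1/400 ≈ -0.0025000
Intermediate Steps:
w = -400 (w = -(-10)*2*(-20) = -2*(-10)*(-20) = 20*(-20) = -400)
1/w = 1/(-400) = -1/400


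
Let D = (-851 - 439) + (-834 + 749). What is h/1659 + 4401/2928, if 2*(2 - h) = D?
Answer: 443815/231312 ≈ 1.9187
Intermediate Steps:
D = -1375 (D = -1290 - 85 = -1375)
h = 1379/2 (h = 2 - ½*(-1375) = 2 + 1375/2 = 1379/2 ≈ 689.50)
h/1659 + 4401/2928 = (1379/2)/1659 + 4401/2928 = (1379/2)*(1/1659) + 4401*(1/2928) = 197/474 + 1467/976 = 443815/231312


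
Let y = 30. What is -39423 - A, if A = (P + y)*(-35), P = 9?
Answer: -38058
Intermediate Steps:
A = -1365 (A = (9 + 30)*(-35) = 39*(-35) = -1365)
-39423 - A = -39423 - 1*(-1365) = -39423 + 1365 = -38058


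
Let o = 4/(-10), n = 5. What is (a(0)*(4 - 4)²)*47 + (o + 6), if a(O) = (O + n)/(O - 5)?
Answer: 28/5 ≈ 5.6000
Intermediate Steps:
o = -⅖ (o = 4*(-⅒) = -⅖ ≈ -0.40000)
a(O) = (5 + O)/(-5 + O) (a(O) = (O + 5)/(O - 5) = (5 + O)/(-5 + O))
(a(0)*(4 - 4)²)*47 + (o + 6) = (((5 + 0)/(-5 + 0))*(4 - 4)²)*47 + (-⅖ + 6) = ((5/(-5))*0²)*47 + 28/5 = (-⅕*5*0)*47 + 28/5 = -1*0*47 + 28/5 = 0*47 + 28/5 = 0 + 28/5 = 28/5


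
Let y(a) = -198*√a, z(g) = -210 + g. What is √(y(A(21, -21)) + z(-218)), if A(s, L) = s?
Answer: √(-428 - 198*√21) ≈ 36.542*I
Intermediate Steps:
√(y(A(21, -21)) + z(-218)) = √(-198*√21 + (-210 - 218)) = √(-198*√21 - 428) = √(-428 - 198*√21)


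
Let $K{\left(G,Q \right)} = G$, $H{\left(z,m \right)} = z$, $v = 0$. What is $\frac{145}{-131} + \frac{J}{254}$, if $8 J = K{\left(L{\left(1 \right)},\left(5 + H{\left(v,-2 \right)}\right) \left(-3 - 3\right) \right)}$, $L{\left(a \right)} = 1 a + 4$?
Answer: $- \frac{293985}{266192} \approx -1.1044$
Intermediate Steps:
$L{\left(a \right)} = 4 + a$ ($L{\left(a \right)} = a + 4 = 4 + a$)
$J = \frac{5}{8}$ ($J = \frac{4 + 1}{8} = \frac{1}{8} \cdot 5 = \frac{5}{8} \approx 0.625$)
$\frac{145}{-131} + \frac{J}{254} = \frac{145}{-131} + \frac{5}{8 \cdot 254} = 145 \left(- \frac{1}{131}\right) + \frac{5}{8} \cdot \frac{1}{254} = - \frac{145}{131} + \frac{5}{2032} = - \frac{293985}{266192}$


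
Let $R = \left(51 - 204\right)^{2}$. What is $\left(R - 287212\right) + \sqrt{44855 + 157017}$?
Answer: $-263803 + 4 \sqrt{12617} \approx -2.6335 \cdot 10^{5}$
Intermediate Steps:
$R = 23409$ ($R = \left(-153\right)^{2} = 23409$)
$\left(R - 287212\right) + \sqrt{44855 + 157017} = \left(23409 - 287212\right) + \sqrt{44855 + 157017} = -263803 + \sqrt{201872} = -263803 + 4 \sqrt{12617}$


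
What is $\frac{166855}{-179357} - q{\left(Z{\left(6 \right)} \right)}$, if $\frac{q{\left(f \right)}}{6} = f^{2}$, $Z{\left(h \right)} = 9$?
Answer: $- \frac{87334357}{179357} \approx -486.93$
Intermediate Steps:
$q{\left(f \right)} = 6 f^{2}$
$\frac{166855}{-179357} - q{\left(Z{\left(6 \right)} \right)} = \frac{166855}{-179357} - 6 \cdot 9^{2} = 166855 \left(- \frac{1}{179357}\right) - 6 \cdot 81 = - \frac{166855}{179357} - 486 = - \frac{87334357}{179357}$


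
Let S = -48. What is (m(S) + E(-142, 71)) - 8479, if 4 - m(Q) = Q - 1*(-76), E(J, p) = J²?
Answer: 11661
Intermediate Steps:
m(Q) = -72 - Q (m(Q) = 4 - (Q - 1*(-76)) = 4 - (Q + 76) = 4 - (76 + Q) = 4 + (-76 - Q) = -72 - Q)
(m(S) + E(-142, 71)) - 8479 = ((-72 - 1*(-48)) + (-142)²) - 8479 = ((-72 + 48) + 20164) - 8479 = (-24 + 20164) - 8479 = 20140 - 8479 = 11661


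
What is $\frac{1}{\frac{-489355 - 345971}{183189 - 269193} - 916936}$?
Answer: $- \frac{4778}{4381073801} \approx -1.0906 \cdot 10^{-6}$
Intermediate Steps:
$\frac{1}{\frac{-489355 - 345971}{183189 - 269193} - 916936} = \frac{1}{- \frac{835326}{-86004} - 916936} = \frac{1}{\left(-835326\right) \left(- \frac{1}{86004}\right) - 916936} = \frac{1}{\frac{46407}{4778} - 916936} = \frac{1}{- \frac{4381073801}{4778}} = - \frac{4778}{4381073801}$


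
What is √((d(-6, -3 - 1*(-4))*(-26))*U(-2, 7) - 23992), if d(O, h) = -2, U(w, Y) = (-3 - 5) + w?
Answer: 8*I*√383 ≈ 156.56*I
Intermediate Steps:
U(w, Y) = -8 + w
√((d(-6, -3 - 1*(-4))*(-26))*U(-2, 7) - 23992) = √((-2*(-26))*(-8 - 2) - 23992) = √(52*(-10) - 23992) = √(-520 - 23992) = √(-24512) = 8*I*√383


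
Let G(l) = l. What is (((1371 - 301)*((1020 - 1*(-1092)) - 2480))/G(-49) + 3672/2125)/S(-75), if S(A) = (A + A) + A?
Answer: -49230584/1378125 ≈ -35.723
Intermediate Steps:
S(A) = 3*A (S(A) = 2*A + A = 3*A)
(((1371 - 301)*((1020 - 1*(-1092)) - 2480))/G(-49) + 3672/2125)/S(-75) = (((1371 - 301)*((1020 - 1*(-1092)) - 2480))/(-49) + 3672/2125)/((3*(-75))) = ((1070*((1020 + 1092) - 2480))*(-1/49) + 3672*(1/2125))/(-225) = ((1070*(2112 - 2480))*(-1/49) + 216/125)*(-1/225) = ((1070*(-368))*(-1/49) + 216/125)*(-1/225) = (-393760*(-1/49) + 216/125)*(-1/225) = (393760/49 + 216/125)*(-1/225) = (49230584/6125)*(-1/225) = -49230584/1378125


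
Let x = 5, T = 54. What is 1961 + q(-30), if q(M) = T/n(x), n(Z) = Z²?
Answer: 49079/25 ≈ 1963.2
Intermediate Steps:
q(M) = 54/25 (q(M) = 54/(5²) = 54/25)
1961 + q(-30) = 1961 + 54/25 = 49079/25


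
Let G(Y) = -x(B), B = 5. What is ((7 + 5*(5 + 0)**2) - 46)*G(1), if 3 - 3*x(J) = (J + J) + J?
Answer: 344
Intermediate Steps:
x(J) = 1 - J (x(J) = 1 - ((J + J) + J)/3 = 1 - (2*J + J)/3 = 1 - J)
G(Y) = 4 (G(Y) = -(1 - 1*5) = -(1 - 5) = -1*(-4) = 4)
((7 + 5*(5 + 0)**2) - 46)*G(1) = ((7 + 5*(5 + 0)**2) - 46)*4 = ((7 + 5*5**2) - 46)*4 = ((7 + 5*25) - 46)*4 = ((7 + 125) - 46)*4 = (132 - 46)*4 = 86*4 = 344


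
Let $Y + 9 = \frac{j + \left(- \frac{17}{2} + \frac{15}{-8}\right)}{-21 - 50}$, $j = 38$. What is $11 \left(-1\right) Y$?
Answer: $\frac{58663}{568} \approx 103.28$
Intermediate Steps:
$Y = - \frac{5333}{568}$ ($Y = -9 + \frac{38 + \left(- \frac{17}{2} + \frac{15}{-8}\right)}{-21 - 50} = -9 + \frac{38 + \left(\left(-17\right) \frac{1}{2} + 15 \left(- \frac{1}{8}\right)\right)}{-71} = -9 + \left(38 - \frac{83}{8}\right) \left(- \frac{1}{71}\right) = -9 + \frac{221}{8} \left(- \frac{1}{71}\right) = -9 - \frac{221}{568} = - \frac{5333}{568} \approx -9.3891$)
$11 \left(-1\right) Y = 11 \left(-1\right) \left(- \frac{5333}{568}\right) = \left(-11\right) \left(- \frac{5333}{568}\right) = \frac{58663}{568}$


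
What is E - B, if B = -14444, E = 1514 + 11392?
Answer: 27350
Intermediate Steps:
E = 12906
E - B = 12906 - 1*(-14444) = 12906 + 14444 = 27350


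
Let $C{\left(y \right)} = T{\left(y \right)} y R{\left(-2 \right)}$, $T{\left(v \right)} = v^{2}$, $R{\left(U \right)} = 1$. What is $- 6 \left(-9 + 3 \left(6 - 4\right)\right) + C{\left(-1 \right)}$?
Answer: $17$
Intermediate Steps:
$C{\left(y \right)} = y^{3}$ ($C{\left(y \right)} = y^{2} y 1 = y^{3} \cdot 1 = y^{3}$)
$- 6 \left(-9 + 3 \left(6 - 4\right)\right) + C{\left(-1 \right)} = - 6 \left(-9 + 3 \left(6 - 4\right)\right) + \left(-1\right)^{3} = - 6 \left(-9 + 3 \cdot 2\right) - 1 = - 6 \left(-9 + 6\right) - 1 = \left(-6\right) \left(-3\right) - 1 = 18 - 1 = 17$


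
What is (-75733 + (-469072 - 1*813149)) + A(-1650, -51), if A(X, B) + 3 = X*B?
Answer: -1273807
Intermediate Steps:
A(X, B) = -3 + B*X (A(X, B) = -3 + X*B = -3 + B*X)
(-75733 + (-469072 - 1*813149)) + A(-1650, -51) = (-75733 + (-469072 - 1*813149)) + (-3 - 51*(-1650)) = (-75733 + (-469072 - 813149)) + (-3 + 84150) = (-75733 - 1282221) + 84147 = -1357954 + 84147 = -1273807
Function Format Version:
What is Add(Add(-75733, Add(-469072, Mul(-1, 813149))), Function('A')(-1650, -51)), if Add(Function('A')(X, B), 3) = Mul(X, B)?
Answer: -1273807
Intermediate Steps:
Function('A')(X, B) = Add(-3, Mul(B, X)) (Function('A')(X, B) = Add(-3, Mul(X, B)) = Add(-3, Mul(B, X)))
Add(Add(-75733, Add(-469072, Mul(-1, 813149))), Function('A')(-1650, -51)) = Add(Add(-75733, Add(-469072, Mul(-1, 813149))), Add(-3, Mul(-51, -1650))) = Add(Add(-75733, Add(-469072, -813149)), Add(-3, 84150)) = Add(Add(-75733, -1282221), 84147) = Add(-1357954, 84147) = -1273807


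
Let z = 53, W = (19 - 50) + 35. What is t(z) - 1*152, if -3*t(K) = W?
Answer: -460/3 ≈ -153.33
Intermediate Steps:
W = 4 (W = -31 + 35 = 4)
t(K) = -4/3 (t(K) = -1/3*4 = -4/3)
t(z) - 1*152 = -4/3 - 1*152 = -4/3 - 152 = -460/3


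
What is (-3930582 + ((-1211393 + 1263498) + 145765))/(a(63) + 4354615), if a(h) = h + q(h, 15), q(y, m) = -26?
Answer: -933178/1088663 ≈ -0.85718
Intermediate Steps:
a(h) = -26 + h (a(h) = h - 26 = -26 + h)
(-3930582 + ((-1211393 + 1263498) + 145765))/(a(63) + 4354615) = (-3930582 + ((-1211393 + 1263498) + 145765))/((-26 + 63) + 4354615) = (-3930582 + (52105 + 145765))/(37 + 4354615) = (-3930582 + 197870)/4354652 = -3732712*1/4354652 = -933178/1088663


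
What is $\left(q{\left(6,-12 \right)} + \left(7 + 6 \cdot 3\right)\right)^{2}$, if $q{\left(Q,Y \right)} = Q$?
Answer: $961$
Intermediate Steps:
$\left(q{\left(6,-12 \right)} + \left(7 + 6 \cdot 3\right)\right)^{2} = \left(6 + \left(7 + 6 \cdot 3\right)\right)^{2} = \left(6 + \left(7 + 18\right)\right)^{2} = \left(6 + 25\right)^{2} = 31^{2} = 961$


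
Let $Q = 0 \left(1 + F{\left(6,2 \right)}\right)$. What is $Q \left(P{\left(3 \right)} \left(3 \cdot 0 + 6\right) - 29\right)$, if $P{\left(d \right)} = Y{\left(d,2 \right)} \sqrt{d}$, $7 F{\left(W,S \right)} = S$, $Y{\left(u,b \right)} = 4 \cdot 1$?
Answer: $0$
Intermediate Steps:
$Y{\left(u,b \right)} = 4$
$F{\left(W,S \right)} = \frac{S}{7}$
$P{\left(d \right)} = 4 \sqrt{d}$
$Q = 0$ ($Q = 0 \left(1 + \frac{1}{7} \cdot 2\right) = 0 \left(1 + \frac{2}{7}\right) = 0 \cdot \frac{9}{7} = 0$)
$Q \left(P{\left(3 \right)} \left(3 \cdot 0 + 6\right) - 29\right) = 0 \left(4 \sqrt{3} \left(3 \cdot 0 + 6\right) - 29\right) = 0 \left(4 \sqrt{3} \left(0 + 6\right) - 29\right) = 0 \left(4 \sqrt{3} \cdot 6 - 29\right) = 0 \left(24 \sqrt{3} - 29\right) = 0 \left(-29 + 24 \sqrt{3}\right) = 0$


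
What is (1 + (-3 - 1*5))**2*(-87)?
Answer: -4263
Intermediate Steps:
(1 + (-3 - 1*5))**2*(-87) = (1 + (-3 - 5))**2*(-87) = (1 - 8)**2*(-87) = (-7)**2*(-87) = 49*(-87) = -4263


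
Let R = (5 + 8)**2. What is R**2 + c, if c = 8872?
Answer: 37433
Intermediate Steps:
R = 169 (R = 13**2 = 169)
R**2 + c = 169**2 + 8872 = 28561 + 8872 = 37433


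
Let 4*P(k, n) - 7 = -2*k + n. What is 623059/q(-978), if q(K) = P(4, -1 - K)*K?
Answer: -623059/238632 ≈ -2.6110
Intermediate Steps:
P(k, n) = 7/4 - k/2 + n/4 (P(k, n) = 7/4 + (-2*k + n)/4 = 7/4 + (n - 2*k)/4 = 7/4 + (-k/2 + n/4) = 7/4 - k/2 + n/4)
q(K) = K*(-½ - K/4) (q(K) = (7/4 - ½*4 + (-1 - K)/4)*K = (7/4 - 2 + (-¼ - K/4))*K = (-½ - K/4)*K = K*(-½ - K/4))
623059/q(-978) = 623059/((-¼*(-978)*(2 - 978))) = 623059/((-¼*(-978)*(-976))) = 623059/(-238632) = 623059*(-1/238632) = -623059/238632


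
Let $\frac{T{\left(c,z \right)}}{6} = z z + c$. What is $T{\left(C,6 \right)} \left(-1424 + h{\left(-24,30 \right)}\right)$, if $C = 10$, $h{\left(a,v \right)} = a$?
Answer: $-399648$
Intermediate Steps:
$T{\left(c,z \right)} = 6 c + 6 z^{2}$ ($T{\left(c,z \right)} = 6 \left(z z + c\right) = 6 \left(z^{2} + c\right) = 6 \left(c + z^{2}\right) = 6 c + 6 z^{2}$)
$T{\left(C,6 \right)} \left(-1424 + h{\left(-24,30 \right)}\right) = \left(6 \cdot 10 + 6 \cdot 6^{2}\right) \left(-1424 - 24\right) = \left(60 + 6 \cdot 36\right) \left(-1448\right) = \left(60 + 216\right) \left(-1448\right) = 276 \left(-1448\right) = -399648$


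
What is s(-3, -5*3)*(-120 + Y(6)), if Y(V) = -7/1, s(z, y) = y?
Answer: 1905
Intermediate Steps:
Y(V) = -7 (Y(V) = -7*1 = -7)
s(-3, -5*3)*(-120 + Y(6)) = (-5*3)*(-120 - 7) = -15*(-127) = 1905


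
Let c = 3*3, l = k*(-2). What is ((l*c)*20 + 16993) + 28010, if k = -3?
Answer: 46083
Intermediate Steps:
l = 6 (l = -3*(-2) = 6)
c = 9
((l*c)*20 + 16993) + 28010 = ((6*9)*20 + 16993) + 28010 = (54*20 + 16993) + 28010 = (1080 + 16993) + 28010 = 18073 + 28010 = 46083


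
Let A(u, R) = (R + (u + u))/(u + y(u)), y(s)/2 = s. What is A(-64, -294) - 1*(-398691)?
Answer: 38274547/96 ≈ 3.9869e+5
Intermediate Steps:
y(s) = 2*s
A(u, R) = (R + 2*u)/(3*u) (A(u, R) = (R + (u + u))/(u + 2*u) = (R + 2*u)/((3*u)) = (R + 2*u)*(1/(3*u)) = (R + 2*u)/(3*u))
A(-64, -294) - 1*(-398691) = (⅓)*(-294 + 2*(-64))/(-64) - 1*(-398691) = (⅓)*(-1/64)*(-294 - 128) + 398691 = (⅓)*(-1/64)*(-422) + 398691 = 211/96 + 398691 = 38274547/96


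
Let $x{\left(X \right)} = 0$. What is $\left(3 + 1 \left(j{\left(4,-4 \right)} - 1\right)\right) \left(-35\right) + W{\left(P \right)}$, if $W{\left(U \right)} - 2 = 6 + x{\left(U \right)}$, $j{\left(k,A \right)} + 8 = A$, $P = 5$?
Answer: $358$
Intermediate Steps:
$j{\left(k,A \right)} = -8 + A$
$W{\left(U \right)} = 8$ ($W{\left(U \right)} = 2 + \left(6 + 0\right) = 2 + 6 = 8$)
$\left(3 + 1 \left(j{\left(4,-4 \right)} - 1\right)\right) \left(-35\right) + W{\left(P \right)} = \left(3 + 1 \left(\left(-8 - 4\right) - 1\right)\right) \left(-35\right) + 8 = \left(3 + 1 \left(-12 - 1\right)\right) \left(-35\right) + 8 = \left(3 + 1 \left(-13\right)\right) \left(-35\right) + 8 = \left(3 - 13\right) \left(-35\right) + 8 = \left(-10\right) \left(-35\right) + 8 = 350 + 8 = 358$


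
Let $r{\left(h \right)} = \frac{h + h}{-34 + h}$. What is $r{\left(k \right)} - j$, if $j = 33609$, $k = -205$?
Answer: $- \frac{8032141}{239} \approx -33607.0$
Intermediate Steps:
$r{\left(h \right)} = \frac{2 h}{-34 + h}$
$r{\left(k \right)} - j = 2 \left(-205\right) \frac{1}{-34 - 205} - 33609 = 2 \left(-205\right) \frac{1}{-239} - 33609 = 2 \left(-205\right) \left(- \frac{1}{239}\right) - 33609 = \frac{410}{239} - 33609 = - \frac{8032141}{239}$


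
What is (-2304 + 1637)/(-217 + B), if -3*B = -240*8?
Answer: -667/423 ≈ -1.5768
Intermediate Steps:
B = 640 (B = -(-80)*8 = -⅓*(-1920) = 640)
(-2304 + 1637)/(-217 + B) = (-2304 + 1637)/(-217 + 640) = -667/423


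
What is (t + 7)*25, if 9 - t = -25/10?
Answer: 925/2 ≈ 462.50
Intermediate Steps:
t = 23/2 (t = 9 - (-25)/10 = 9 - 1*(-5/2) = 9 + 5/2 = 23/2 ≈ 11.500)
(t + 7)*25 = (23/2 + 7)*25 = (37/2)*25 = 925/2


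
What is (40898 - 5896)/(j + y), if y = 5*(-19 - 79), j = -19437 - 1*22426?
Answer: -35002/42353 ≈ -0.82644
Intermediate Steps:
j = -41863 (j = -19437 - 22426 = -41863)
y = -490 (y = 5*(-98) = -490)
(40898 - 5896)/(j + y) = (40898 - 5896)/(-41863 - 490) = 35002/(-42353) = 35002*(-1/42353) = -35002/42353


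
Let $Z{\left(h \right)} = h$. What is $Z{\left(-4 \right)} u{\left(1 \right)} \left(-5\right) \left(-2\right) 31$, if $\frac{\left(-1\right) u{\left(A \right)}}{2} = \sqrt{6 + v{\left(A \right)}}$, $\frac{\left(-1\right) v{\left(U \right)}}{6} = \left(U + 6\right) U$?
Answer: $14880 i \approx 14880.0 i$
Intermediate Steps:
$v{\left(U \right)} = - 6 U \left(6 + U\right)$ ($v{\left(U \right)} = - 6 \left(U + 6\right) U = - 6 \left(6 + U\right) U = - 6 U \left(6 + U\right)$)
$u{\left(A \right)} = - 2 \sqrt{6 - 6 A \left(6 + A\right)}$
$Z{\left(-4 \right)} u{\left(1 \right)} \left(-5\right) \left(-2\right) 31 = - 4 - 2 \sqrt{6} \sqrt{1 - 1 \left(6 + 1\right)} \left(-5\right) \left(-2\right) 31 = - 4 - 2 \sqrt{6} \sqrt{1 - 1 \cdot 7} \left(-5\right) \left(-2\right) 31 = - 4 - 2 \sqrt{6} \sqrt{1 - 7} \left(-5\right) \left(-2\right) 31 = - 4 - 2 \sqrt{6} \sqrt{-6} \left(-5\right) \left(-2\right) 31 = - 4 - 2 \sqrt{6} i \sqrt{6} \left(-5\right) \left(-2\right) 31 = - 4 - 12 i \left(-5\right) \left(-2\right) 31 = - 4 \cdot 60 i \left(-2\right) 31 = - 4 \left(- 120 i\right) 31 = 480 i 31 = 14880 i$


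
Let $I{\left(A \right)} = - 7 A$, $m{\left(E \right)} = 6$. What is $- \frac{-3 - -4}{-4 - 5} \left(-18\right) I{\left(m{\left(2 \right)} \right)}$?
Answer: $84$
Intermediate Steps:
$- \frac{-3 - -4}{-4 - 5} \left(-18\right) I{\left(m{\left(2 \right)} \right)} = - \frac{-3 - -4}{-4 - 5} \left(-18\right) \left(\left(-7\right) 6\right) = - \frac{-3 + 4}{-9} \left(-18\right) \left(-42\right) = - 1 \left(- \frac{1}{9}\right) \left(-18\right) \left(-42\right) = - \frac{\left(-1\right) \left(-18\right)}{9} \left(-42\right) = \left(-1\right) 2 \left(-42\right) = \left(-2\right) \left(-42\right) = 84$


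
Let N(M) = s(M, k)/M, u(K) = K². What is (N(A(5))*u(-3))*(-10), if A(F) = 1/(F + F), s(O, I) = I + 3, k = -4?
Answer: 900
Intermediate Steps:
s(O, I) = 3 + I
A(F) = 1/(2*F)
N(M) = -1/M (N(M) = (3 - 4)/M = -1/M)
(N(A(5))*u(-3))*(-10) = (-1/((½)/5)*(-3)²)*(-10) = (-1/((½)*(⅕))*9)*(-10) = (-1/⅒*9)*(-10) = (-1*10*9)*(-10) = -10*9*(-10) = -90*(-10) = 900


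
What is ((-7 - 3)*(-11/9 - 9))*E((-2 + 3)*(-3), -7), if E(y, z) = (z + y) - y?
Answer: -6440/9 ≈ -715.56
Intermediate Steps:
E(y, z) = z (E(y, z) = (y + z) - y = z)
((-7 - 3)*(-11/9 - 9))*E((-2 + 3)*(-3), -7) = ((-7 - 3)*(-11/9 - 9))*(-7) = -10*(-11*1/9 - 9)*(-7) = -10*(-11/9 - 9)*(-7) = -10*(-92/9)*(-7) = (920/9)*(-7) = -6440/9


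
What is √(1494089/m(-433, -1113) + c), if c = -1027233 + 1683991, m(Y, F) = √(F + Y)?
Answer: √(1569727803928 - 2309861594*I*√1546)/1546 ≈ 810.75 - 23.435*I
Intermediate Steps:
c = 656758
√(1494089/m(-433, -1113) + c) = √(1494089/(√(-1113 - 433)) + 656758) = √(1494089/(√(-1546)) + 656758) = √(1494089/((I*√1546)) + 656758) = √(1494089*(-I*√1546/1546) + 656758) = √(-1494089*I*√1546/1546 + 656758) = √(656758 - 1494089*I*√1546/1546)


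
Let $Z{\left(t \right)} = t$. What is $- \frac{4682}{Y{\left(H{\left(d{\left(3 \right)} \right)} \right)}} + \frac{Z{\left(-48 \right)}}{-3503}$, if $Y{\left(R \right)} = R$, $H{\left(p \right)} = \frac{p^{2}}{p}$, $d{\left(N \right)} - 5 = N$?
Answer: $- \frac{8200331}{14012} \approx -585.24$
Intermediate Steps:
$d{\left(N \right)} = 5 + N$
$H{\left(p \right)} = p$
$- \frac{4682}{Y{\left(H{\left(d{\left(3 \right)} \right)} \right)}} + \frac{Z{\left(-48 \right)}}{-3503} = - \frac{4682}{5 + 3} - \frac{48}{-3503} = - \frac{4682}{8} - - \frac{48}{3503} = \left(-4682\right) \frac{1}{8} + \frac{48}{3503} = - \frac{2341}{4} + \frac{48}{3503} = - \frac{8200331}{14012}$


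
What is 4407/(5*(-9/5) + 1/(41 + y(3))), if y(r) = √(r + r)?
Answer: -33127419/67469 + 4407*√6/134938 ≈ -490.92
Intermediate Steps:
y(r) = √2*√r (y(r) = √(2*r) = √2*√r)
4407/(5*(-9/5) + 1/(41 + y(3))) = 4407/(5*(-9/5) + 1/(41 + √2*√3)) = 4407/(5*(-9*⅕) + 1/(41 + √6)) = 4407/(5*(-9/5) + 1/(41 + √6)) = 4407/(-9 + 1/(41 + √6))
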